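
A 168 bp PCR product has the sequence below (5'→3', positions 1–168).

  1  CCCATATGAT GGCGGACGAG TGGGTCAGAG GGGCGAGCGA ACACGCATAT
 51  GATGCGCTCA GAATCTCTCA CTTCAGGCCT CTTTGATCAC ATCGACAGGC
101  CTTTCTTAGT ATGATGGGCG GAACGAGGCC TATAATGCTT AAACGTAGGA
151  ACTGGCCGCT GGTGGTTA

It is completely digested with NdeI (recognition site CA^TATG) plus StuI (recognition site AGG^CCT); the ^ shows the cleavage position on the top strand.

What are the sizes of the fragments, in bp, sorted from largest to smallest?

43, 40, 30, 29, 22, 4 bp

NdeI sites (CATATG) start at positions 3, 46.
NdeI cuts after base 2 of each site, so after positions 4, 47.
StuI sites (AGGCCT) start at positions 75, 97, 126.
StuI cuts after base 3 of each site, so after positions 77, 99, 128.
Combined cut positions: 4, 47, 77, 99, 128.
Linear molecule, 5 cuts → 6 fragments:
  1–4 → 4 bp
  5–47 → 43 bp
  48–77 → 30 bp
  78–99 → 22 bp
  100–128 → 29 bp
  129–168 → 40 bp
Sorted largest to smallest: 43, 40, 30, 29, 22, 4 bp.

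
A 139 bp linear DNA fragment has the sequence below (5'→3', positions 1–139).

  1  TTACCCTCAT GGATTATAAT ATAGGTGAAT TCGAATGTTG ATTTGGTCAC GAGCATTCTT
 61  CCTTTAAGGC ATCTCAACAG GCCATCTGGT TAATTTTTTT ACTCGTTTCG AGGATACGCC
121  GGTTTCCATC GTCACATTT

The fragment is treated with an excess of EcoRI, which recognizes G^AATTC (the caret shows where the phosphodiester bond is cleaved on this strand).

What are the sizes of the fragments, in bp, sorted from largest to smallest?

112, 27 bp

The EcoRI site (GAATTC) starts at position 27.
EcoRI cuts after the first base of each site, so after position 27.
Linear molecule, 1 cut → 2 fragments:
  1–27 → 27 bp
  28–139 → 112 bp
Sorted largest to smallest: 112, 27 bp.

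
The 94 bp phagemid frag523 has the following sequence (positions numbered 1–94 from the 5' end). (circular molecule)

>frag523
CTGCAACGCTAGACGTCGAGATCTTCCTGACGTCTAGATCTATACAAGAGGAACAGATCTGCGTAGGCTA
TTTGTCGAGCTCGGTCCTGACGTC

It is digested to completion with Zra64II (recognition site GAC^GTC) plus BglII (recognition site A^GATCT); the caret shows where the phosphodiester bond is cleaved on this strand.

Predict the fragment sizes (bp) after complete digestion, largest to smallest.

36, 19, 17, 12, 5, 5 bp

Zra64II sites (GACGTC) start at positions 12, 29, 89.
Zra64II cuts after base 3 of each site, so after positions 14, 31, 91.
BglII sites (AGATCT) start at positions 19, 36, 55.
BglII cuts after the first base of each site, so after positions 19, 36, 55.
Combined cut positions: 14, 19, 31, 36, 55, 91.
Circular molecule, 6 cuts → 6 fragments:
  15–19 → 5 bp
  20–31 → 12 bp
  32–36 → 5 bp
  37–55 → 19 bp
  56–91 → 36 bp
  92–94 then 1–14 → 3 + 14 = 17 bp
Sorted largest to smallest: 36, 19, 17, 12, 5, 5 bp.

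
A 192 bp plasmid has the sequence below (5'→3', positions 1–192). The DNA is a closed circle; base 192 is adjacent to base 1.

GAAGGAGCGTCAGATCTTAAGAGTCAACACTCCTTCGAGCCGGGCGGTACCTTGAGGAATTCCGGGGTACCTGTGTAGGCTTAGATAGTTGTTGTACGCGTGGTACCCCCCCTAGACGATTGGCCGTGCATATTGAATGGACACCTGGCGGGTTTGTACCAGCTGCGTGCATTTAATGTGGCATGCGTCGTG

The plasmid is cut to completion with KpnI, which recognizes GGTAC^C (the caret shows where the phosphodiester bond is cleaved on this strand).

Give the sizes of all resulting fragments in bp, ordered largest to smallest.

136, 36, 20 bp

KpnI sites (GGTACC) start at positions 46, 66, 102.
KpnI cuts after base 5 of each site (before the last base), so after positions 50, 70, 106.
Circular molecule, 3 cuts → 3 fragments:
  51–70 → 20 bp
  71–106 → 36 bp
  107–192 then 1–50 → 86 + 50 = 136 bp
Sorted largest to smallest: 136, 36, 20 bp.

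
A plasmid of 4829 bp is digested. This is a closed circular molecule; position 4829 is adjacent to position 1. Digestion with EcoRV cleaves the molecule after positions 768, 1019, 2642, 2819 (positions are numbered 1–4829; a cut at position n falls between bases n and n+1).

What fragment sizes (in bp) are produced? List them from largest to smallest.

Circular molecule, 4 cuts → 4 fragments:
  1019 − 768 = 251 bp
  2642 − 1019 = 1623 bp
  2819 − 2642 = 177 bp
  wrap: 4829 − 2819 + 768 = 2778 bp
Sorted largest to smallest: 2778, 1623, 251, 177 bp.

2778, 1623, 251, 177 bp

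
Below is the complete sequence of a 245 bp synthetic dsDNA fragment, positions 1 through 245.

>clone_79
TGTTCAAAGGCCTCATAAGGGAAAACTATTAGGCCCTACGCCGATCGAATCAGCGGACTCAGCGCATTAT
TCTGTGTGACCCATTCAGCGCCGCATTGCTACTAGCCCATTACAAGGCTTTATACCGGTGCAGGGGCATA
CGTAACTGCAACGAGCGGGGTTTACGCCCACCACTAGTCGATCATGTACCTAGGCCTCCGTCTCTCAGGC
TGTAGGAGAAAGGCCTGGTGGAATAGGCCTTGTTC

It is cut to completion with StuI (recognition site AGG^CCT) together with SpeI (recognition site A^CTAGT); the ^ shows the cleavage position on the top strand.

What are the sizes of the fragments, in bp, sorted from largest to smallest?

163, 29, 21, 14, 10, 8 bp

StuI sites (AGGCCT) start at positions 8, 192, 221, 235.
StuI cuts after base 3 of each site, so after positions 10, 194, 223, 237.
The SpeI site (ACTAGT) starts at position 173.
SpeI cuts after the first base of each site, so after position 173.
Combined cut positions: 10, 173, 194, 223, 237.
Linear molecule, 5 cuts → 6 fragments:
  1–10 → 10 bp
  11–173 → 163 bp
  174–194 → 21 bp
  195–223 → 29 bp
  224–237 → 14 bp
  238–245 → 8 bp
Sorted largest to smallest: 163, 29, 21, 14, 10, 8 bp.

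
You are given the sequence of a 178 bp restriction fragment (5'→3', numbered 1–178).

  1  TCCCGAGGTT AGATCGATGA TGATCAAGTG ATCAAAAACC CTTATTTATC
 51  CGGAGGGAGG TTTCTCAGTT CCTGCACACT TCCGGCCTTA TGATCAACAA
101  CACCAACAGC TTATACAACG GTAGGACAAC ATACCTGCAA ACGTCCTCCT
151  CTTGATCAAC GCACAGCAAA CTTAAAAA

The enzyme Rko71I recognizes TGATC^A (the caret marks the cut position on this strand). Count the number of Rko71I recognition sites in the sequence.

TGATCA occurs starting at positions 21, 29, 91, 153.
Rko71I cuts at 4 sites.

4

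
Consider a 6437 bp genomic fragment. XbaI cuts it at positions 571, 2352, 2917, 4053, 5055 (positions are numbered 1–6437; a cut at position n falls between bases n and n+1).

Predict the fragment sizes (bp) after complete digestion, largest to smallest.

Linear molecule, 5 cuts → 6 fragments:
  571 − 0 = 571 bp
  2352 − 571 = 1781 bp
  2917 − 2352 = 565 bp
  4053 − 2917 = 1136 bp
  5055 − 4053 = 1002 bp
  6437 − 5055 = 1382 bp
Sorted largest to smallest: 1781, 1382, 1136, 1002, 571, 565 bp.

1781, 1382, 1136, 1002, 571, 565 bp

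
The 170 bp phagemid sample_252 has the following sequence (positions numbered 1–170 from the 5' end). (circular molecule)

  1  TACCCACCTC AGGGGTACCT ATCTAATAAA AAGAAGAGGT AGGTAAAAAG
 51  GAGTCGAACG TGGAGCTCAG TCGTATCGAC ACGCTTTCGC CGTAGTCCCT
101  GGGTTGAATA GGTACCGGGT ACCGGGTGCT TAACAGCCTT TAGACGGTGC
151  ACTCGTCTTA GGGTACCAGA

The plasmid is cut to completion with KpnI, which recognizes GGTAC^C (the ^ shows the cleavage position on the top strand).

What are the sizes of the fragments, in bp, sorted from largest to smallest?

KpnI sites (GGTACC) start at positions 14, 111, 118, 162.
KpnI cuts after base 5 of each site (before the last base), so after positions 18, 115, 122, 166.
Circular molecule, 4 cuts → 4 fragments:
  19–115 → 97 bp
  116–122 → 7 bp
  123–166 → 44 bp
  167–170 then 1–18 → 4 + 18 = 22 bp
Sorted largest to smallest: 97, 44, 22, 7 bp.

97, 44, 22, 7 bp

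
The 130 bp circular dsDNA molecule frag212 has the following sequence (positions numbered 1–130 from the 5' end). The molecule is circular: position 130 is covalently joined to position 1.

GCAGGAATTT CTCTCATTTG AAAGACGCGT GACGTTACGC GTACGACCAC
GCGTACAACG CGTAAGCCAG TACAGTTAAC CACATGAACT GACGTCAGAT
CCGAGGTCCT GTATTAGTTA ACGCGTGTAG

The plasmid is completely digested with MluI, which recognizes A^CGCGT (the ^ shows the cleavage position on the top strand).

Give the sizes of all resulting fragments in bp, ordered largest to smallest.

MluI sites (ACGCGT) start at positions 25, 37, 49, 58, 121.
MluI cuts after the first base of each site, so after positions 25, 37, 49, 58, 121.
Circular molecule, 5 cuts → 5 fragments:
  26–37 → 12 bp
  38–49 → 12 bp
  50–58 → 9 bp
  59–121 → 63 bp
  122–130 then 1–25 → 9 + 25 = 34 bp
Sorted largest to smallest: 63, 34, 12, 12, 9 bp.

63, 34, 12, 12, 9 bp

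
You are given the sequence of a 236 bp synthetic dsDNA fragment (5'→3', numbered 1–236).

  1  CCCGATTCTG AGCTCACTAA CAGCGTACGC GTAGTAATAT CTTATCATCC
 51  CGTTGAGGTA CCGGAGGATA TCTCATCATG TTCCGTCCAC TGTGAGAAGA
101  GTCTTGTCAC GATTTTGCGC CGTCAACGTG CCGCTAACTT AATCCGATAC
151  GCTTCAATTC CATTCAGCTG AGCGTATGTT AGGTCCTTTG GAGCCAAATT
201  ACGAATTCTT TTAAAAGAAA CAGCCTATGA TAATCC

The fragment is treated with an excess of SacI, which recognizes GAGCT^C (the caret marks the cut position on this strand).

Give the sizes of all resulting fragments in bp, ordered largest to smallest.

The SacI site (GAGCTC) starts at position 10.
SacI cuts after base 5 of each site (before the last base), so after position 14.
Linear molecule, 1 cut → 2 fragments:
  1–14 → 14 bp
  15–236 → 222 bp
Sorted largest to smallest: 222, 14 bp.

222, 14 bp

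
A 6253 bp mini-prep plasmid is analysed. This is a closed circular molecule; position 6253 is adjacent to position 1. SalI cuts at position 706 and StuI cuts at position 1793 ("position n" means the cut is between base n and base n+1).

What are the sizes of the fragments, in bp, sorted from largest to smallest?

5166, 1087 bp

Combined cut positions (sorted): 706, 1793.
Circular molecule, 2 cuts → 2 fragments:
  1793 − 706 = 1087 bp
  wrap: 6253 − 1793 + 706 = 5166 bp
Sorted largest to smallest: 5166, 1087 bp.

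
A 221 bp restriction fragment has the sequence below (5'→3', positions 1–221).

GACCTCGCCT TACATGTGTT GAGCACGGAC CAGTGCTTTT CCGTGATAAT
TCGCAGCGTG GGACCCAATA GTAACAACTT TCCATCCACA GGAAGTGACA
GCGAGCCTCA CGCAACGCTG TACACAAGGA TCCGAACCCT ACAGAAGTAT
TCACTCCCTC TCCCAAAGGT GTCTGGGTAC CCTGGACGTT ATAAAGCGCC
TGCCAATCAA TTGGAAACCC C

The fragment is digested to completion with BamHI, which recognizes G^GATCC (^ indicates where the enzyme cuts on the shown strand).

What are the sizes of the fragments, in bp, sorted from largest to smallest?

128, 93 bp

The BamHI site (GGATCC) starts at position 128.
BamHI cuts after the first base of each site, so after position 128.
Linear molecule, 1 cut → 2 fragments:
  1–128 → 128 bp
  129–221 → 93 bp
Sorted largest to smallest: 128, 93 bp.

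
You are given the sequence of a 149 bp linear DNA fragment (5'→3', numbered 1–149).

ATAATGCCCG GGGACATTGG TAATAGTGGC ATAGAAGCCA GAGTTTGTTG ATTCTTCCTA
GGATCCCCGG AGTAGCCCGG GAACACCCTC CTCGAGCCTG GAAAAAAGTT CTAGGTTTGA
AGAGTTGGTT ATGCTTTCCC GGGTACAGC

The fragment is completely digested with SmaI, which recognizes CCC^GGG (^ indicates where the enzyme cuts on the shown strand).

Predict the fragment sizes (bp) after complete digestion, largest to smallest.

SmaI sites (CCCGGG) start at positions 7, 76, 138.
SmaI cuts after base 3 of each site, so after positions 9, 78, 140.
Linear molecule, 3 cuts → 4 fragments:
  1–9 → 9 bp
  10–78 → 69 bp
  79–140 → 62 bp
  141–149 → 9 bp
Sorted largest to smallest: 69, 62, 9, 9 bp.

69, 62, 9, 9 bp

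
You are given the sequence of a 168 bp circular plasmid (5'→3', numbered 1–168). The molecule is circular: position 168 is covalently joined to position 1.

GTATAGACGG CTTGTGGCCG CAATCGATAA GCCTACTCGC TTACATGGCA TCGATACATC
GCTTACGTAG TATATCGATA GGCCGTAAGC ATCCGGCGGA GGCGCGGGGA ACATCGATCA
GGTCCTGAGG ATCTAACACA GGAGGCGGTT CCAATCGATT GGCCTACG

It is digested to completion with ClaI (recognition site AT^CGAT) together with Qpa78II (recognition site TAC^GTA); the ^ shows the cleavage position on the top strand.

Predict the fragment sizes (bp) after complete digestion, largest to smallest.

ClaI sites (ATCGAT) start at positions 23, 50, 74, 113, 154.
ClaI cuts after base 2 of each site, so after positions 24, 51, 75, 114, 155.
The Qpa78II site (TACGTA) starts at position 64.
Qpa78II cuts after base 3 of each site, so after position 66.
Combined cut positions: 24, 51, 66, 75, 114, 155.
Circular molecule, 6 cuts → 6 fragments:
  25–51 → 27 bp
  52–66 → 15 bp
  67–75 → 9 bp
  76–114 → 39 bp
  115–155 → 41 bp
  156–168 then 1–24 → 13 + 24 = 37 bp
Sorted largest to smallest: 41, 39, 37, 27, 15, 9 bp.

41, 39, 37, 27, 15, 9 bp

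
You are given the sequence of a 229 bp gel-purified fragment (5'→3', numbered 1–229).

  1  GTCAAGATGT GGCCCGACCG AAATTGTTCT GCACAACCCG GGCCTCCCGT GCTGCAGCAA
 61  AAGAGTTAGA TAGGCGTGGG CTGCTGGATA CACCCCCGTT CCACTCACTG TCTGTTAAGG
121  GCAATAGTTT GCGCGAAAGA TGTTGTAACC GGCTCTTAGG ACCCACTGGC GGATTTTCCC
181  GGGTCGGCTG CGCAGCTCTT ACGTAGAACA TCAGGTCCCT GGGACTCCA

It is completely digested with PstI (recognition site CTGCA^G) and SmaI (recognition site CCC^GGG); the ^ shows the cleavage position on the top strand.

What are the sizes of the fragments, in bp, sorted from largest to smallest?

124, 49, 39, 17 bp

The PstI site (CTGCAG) starts at position 52.
PstI cuts after base 5 of each site (before the last base), so after position 56.
SmaI sites (CCCGGG) start at positions 37, 178.
SmaI cuts after base 3 of each site, so after positions 39, 180.
Combined cut positions: 39, 56, 180.
Linear molecule, 3 cuts → 4 fragments:
  1–39 → 39 bp
  40–56 → 17 bp
  57–180 → 124 bp
  181–229 → 49 bp
Sorted largest to smallest: 124, 49, 39, 17 bp.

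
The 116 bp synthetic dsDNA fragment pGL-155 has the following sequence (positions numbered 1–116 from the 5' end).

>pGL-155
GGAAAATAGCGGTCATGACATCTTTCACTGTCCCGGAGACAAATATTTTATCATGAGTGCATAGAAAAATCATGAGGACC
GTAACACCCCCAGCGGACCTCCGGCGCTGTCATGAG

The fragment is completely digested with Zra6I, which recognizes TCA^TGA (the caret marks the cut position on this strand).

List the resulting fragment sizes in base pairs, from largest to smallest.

Zra6I sites (TCATGA) start at positions 13, 51, 70, 110.
Zra6I cuts after base 3 of each site, so after positions 15, 53, 72, 112.
Linear molecule, 4 cuts → 5 fragments:
  1–15 → 15 bp
  16–53 → 38 bp
  54–72 → 19 bp
  73–112 → 40 bp
  113–116 → 4 bp
Sorted largest to smallest: 40, 38, 19, 15, 4 bp.

40, 38, 19, 15, 4 bp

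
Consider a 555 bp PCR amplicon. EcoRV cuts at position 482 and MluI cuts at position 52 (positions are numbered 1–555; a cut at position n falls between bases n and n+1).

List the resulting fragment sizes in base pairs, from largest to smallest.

430, 73, 52 bp

Combined cut positions (sorted): 52, 482.
Linear molecule, 2 cuts → 3 fragments:
  52 − 0 = 52 bp
  482 − 52 = 430 bp
  555 − 482 = 73 bp
Sorted largest to smallest: 430, 73, 52 bp.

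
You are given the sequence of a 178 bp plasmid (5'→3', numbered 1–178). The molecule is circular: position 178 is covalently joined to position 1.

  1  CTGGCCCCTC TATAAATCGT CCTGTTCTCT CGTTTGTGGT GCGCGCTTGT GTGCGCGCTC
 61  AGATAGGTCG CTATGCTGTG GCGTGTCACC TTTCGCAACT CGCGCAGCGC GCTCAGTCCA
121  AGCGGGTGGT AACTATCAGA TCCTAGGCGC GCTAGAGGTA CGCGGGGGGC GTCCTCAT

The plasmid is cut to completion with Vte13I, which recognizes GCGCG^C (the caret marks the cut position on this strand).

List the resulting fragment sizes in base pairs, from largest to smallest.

Vte13I sites (GCGCGC) start at positions 41, 53, 107, 147.
Vte13I cuts after base 5 of each site (before the last base), so after positions 45, 57, 111, 151.
Circular molecule, 4 cuts → 4 fragments:
  46–57 → 12 bp
  58–111 → 54 bp
  112–151 → 40 bp
  152–178 then 1–45 → 27 + 45 = 72 bp
Sorted largest to smallest: 72, 54, 40, 12 bp.

72, 54, 40, 12 bp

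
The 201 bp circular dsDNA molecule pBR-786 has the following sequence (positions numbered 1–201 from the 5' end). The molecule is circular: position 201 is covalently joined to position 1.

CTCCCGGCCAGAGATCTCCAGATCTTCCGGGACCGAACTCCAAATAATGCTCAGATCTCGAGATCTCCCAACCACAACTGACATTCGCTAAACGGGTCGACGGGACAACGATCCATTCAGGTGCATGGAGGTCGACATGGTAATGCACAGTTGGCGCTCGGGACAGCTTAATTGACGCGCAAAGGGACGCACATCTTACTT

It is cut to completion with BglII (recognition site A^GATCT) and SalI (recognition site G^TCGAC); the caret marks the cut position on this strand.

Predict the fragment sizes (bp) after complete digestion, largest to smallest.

BglII sites (AGATCT) start at positions 12, 20, 53, 61.
BglII cuts after the first base of each site, so after positions 12, 20, 53, 61.
SalI sites (GTCGAC) start at positions 96, 131.
SalI cuts after the first base of each site, so after positions 96, 131.
Combined cut positions: 12, 20, 53, 61, 96, 131.
Circular molecule, 6 cuts → 6 fragments:
  13–20 → 8 bp
  21–53 → 33 bp
  54–61 → 8 bp
  62–96 → 35 bp
  97–131 → 35 bp
  132–201 then 1–12 → 70 + 12 = 82 bp
Sorted largest to smallest: 82, 35, 35, 33, 8, 8 bp.

82, 35, 35, 33, 8, 8 bp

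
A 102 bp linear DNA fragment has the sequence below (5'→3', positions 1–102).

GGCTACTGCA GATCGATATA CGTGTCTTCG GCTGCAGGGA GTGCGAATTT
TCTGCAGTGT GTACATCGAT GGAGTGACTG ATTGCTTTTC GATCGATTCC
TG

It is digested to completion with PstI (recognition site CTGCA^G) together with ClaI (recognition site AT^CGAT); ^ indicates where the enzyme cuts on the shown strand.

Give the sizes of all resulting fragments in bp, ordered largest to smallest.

PstI sites (CTGCAG) start at positions 6, 32, 52.
PstI cuts after base 5 of each site (before the last base), so after positions 10, 36, 56.
ClaI sites (ATCGAT) start at positions 12, 65, 92.
ClaI cuts after base 2 of each site, so after positions 13, 66, 93.
Combined cut positions: 10, 13, 36, 56, 66, 93.
Linear molecule, 6 cuts → 7 fragments:
  1–10 → 10 bp
  11–13 → 3 bp
  14–36 → 23 bp
  37–56 → 20 bp
  57–66 → 10 bp
  67–93 → 27 bp
  94–102 → 9 bp
Sorted largest to smallest: 27, 23, 20, 10, 10, 9, 3 bp.

27, 23, 20, 10, 10, 9, 3 bp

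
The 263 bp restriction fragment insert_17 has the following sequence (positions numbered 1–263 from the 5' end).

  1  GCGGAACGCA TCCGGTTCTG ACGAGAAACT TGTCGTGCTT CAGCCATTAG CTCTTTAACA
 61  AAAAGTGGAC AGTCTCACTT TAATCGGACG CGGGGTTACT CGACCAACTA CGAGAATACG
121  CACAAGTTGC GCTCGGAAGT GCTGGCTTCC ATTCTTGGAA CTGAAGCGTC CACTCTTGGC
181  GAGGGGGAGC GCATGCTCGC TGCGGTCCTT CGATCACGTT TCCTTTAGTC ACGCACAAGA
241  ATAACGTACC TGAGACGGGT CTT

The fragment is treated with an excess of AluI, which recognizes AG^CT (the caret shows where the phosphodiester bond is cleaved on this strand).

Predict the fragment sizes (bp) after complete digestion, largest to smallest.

213, 50 bp

The AluI site (AGCT) starts at position 49.
AluI cuts after base 2 of each site, so after position 50.
Linear molecule, 1 cut → 2 fragments:
  1–50 → 50 bp
  51–263 → 213 bp
Sorted largest to smallest: 213, 50 bp.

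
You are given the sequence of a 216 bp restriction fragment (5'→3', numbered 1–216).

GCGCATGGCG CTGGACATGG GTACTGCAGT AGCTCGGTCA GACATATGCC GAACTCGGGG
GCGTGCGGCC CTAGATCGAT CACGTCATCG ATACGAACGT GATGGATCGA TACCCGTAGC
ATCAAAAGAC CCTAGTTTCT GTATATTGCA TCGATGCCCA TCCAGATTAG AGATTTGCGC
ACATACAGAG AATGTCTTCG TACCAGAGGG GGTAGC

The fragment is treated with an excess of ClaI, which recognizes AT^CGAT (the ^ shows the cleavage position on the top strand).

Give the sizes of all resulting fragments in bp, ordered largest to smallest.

76, 65, 44, 19, 12 bp

ClaI sites (ATCGAT) start at positions 75, 87, 106, 150.
ClaI cuts after base 2 of each site, so after positions 76, 88, 107, 151.
Linear molecule, 4 cuts → 5 fragments:
  1–76 → 76 bp
  77–88 → 12 bp
  89–107 → 19 bp
  108–151 → 44 bp
  152–216 → 65 bp
Sorted largest to smallest: 76, 65, 44, 19, 12 bp.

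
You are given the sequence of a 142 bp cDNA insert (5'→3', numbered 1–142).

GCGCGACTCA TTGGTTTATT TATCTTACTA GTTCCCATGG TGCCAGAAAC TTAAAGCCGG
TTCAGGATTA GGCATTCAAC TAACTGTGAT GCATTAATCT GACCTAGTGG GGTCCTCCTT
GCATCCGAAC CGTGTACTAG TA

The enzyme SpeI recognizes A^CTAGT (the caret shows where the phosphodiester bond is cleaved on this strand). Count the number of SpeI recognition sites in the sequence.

2

ACTAGT occurs starting at positions 27, 136.
SpeI cuts at 2 sites.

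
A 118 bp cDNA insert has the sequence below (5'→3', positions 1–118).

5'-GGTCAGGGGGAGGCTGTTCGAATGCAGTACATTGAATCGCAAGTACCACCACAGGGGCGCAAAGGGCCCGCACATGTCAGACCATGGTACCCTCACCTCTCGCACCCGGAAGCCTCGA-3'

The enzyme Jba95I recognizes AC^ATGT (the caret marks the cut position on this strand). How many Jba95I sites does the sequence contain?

1

ACATGT occurs starting at position 72.
Jba95I cuts at 1 site.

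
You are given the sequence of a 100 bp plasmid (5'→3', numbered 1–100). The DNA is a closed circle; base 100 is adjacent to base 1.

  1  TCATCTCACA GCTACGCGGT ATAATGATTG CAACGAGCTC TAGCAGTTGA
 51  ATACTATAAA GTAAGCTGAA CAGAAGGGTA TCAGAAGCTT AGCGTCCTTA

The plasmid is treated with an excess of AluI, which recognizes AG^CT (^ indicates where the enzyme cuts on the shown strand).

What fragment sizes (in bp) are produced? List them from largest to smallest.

28, 26, 24, 22 bp

AluI sites (AGCT) start at positions 10, 36, 64, 86.
AluI cuts after base 2 of each site, so after positions 11, 37, 65, 87.
Circular molecule, 4 cuts → 4 fragments:
  12–37 → 26 bp
  38–65 → 28 bp
  66–87 → 22 bp
  88–100 then 1–11 → 13 + 11 = 24 bp
Sorted largest to smallest: 28, 26, 24, 22 bp.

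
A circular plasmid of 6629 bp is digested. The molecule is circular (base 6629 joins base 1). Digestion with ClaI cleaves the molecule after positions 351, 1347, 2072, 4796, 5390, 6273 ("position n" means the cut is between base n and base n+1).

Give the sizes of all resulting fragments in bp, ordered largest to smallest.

2724, 996, 883, 725, 707, 594 bp

Circular molecule, 6 cuts → 6 fragments:
  1347 − 351 = 996 bp
  2072 − 1347 = 725 bp
  4796 − 2072 = 2724 bp
  5390 − 4796 = 594 bp
  6273 − 5390 = 883 bp
  wrap: 6629 − 6273 + 351 = 707 bp
Sorted largest to smallest: 2724, 996, 883, 725, 707, 594 bp.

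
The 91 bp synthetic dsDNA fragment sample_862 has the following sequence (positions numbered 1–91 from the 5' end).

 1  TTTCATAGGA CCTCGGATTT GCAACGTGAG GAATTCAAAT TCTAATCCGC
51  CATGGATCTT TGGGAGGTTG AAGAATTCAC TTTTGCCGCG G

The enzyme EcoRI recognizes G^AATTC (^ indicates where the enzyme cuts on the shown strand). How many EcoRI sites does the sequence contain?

2

GAATTC occurs starting at positions 31, 73.
EcoRI cuts at 2 sites.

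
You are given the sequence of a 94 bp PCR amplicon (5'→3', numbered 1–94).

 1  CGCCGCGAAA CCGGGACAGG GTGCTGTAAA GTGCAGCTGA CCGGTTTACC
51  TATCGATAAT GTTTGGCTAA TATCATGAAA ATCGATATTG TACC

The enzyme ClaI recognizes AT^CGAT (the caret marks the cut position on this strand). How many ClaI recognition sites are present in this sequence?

2

ATCGAT occurs starting at positions 52, 81.
ClaI cuts at 2 sites.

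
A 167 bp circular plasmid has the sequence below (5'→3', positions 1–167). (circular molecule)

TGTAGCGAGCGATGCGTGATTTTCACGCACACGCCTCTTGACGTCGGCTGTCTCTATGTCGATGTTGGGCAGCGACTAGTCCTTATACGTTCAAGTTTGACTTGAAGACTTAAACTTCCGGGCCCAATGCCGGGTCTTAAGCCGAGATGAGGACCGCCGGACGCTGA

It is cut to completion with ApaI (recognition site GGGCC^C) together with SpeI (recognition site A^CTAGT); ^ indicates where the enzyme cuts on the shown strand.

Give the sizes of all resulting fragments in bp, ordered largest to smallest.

118, 49 bp

The ApaI site (GGGCCC) starts at position 120.
ApaI cuts after base 5 of each site (before the last base), so after position 124.
The SpeI site (ACTAGT) starts at position 75.
SpeI cuts after the first base of each site, so after position 75.
Combined cut positions: 75, 124.
Circular molecule, 2 cuts → 2 fragments:
  76–124 → 49 bp
  125–167 then 1–75 → 43 + 75 = 118 bp
Sorted largest to smallest: 118, 49 bp.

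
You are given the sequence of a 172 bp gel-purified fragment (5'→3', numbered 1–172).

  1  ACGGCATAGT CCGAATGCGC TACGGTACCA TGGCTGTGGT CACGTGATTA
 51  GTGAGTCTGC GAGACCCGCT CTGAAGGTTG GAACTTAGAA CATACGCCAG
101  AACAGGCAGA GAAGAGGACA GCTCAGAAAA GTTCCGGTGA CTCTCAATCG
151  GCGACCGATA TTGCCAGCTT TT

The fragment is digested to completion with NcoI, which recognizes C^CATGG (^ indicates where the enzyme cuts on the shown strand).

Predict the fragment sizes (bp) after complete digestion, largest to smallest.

144, 28 bp

The NcoI site (CCATGG) starts at position 28.
NcoI cuts after the first base of each site, so after position 28.
Linear molecule, 1 cut → 2 fragments:
  1–28 → 28 bp
  29–172 → 144 bp
Sorted largest to smallest: 144, 28 bp.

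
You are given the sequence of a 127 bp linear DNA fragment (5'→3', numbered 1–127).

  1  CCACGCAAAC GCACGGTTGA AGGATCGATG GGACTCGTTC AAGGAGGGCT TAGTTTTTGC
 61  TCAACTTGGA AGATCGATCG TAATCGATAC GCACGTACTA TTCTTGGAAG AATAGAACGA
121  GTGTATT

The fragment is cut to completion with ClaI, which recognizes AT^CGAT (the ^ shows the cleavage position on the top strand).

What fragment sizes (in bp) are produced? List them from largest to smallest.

49, 43, 25, 10 bp

ClaI sites (ATCGAT) start at positions 24, 73, 83.
ClaI cuts after base 2 of each site, so after positions 25, 74, 84.
Linear molecule, 3 cuts → 4 fragments:
  1–25 → 25 bp
  26–74 → 49 bp
  75–84 → 10 bp
  85–127 → 43 bp
Sorted largest to smallest: 49, 43, 25, 10 bp.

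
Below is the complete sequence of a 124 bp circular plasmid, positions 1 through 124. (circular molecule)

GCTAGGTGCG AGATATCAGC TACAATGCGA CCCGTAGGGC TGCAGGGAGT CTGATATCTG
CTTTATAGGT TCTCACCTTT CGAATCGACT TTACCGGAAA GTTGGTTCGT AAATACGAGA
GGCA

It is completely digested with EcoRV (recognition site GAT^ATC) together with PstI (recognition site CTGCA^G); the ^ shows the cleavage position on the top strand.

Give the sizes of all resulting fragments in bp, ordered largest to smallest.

EcoRV sites (GATATC) start at positions 12, 53.
EcoRV cuts after base 3 of each site, so after positions 14, 55.
The PstI site (CTGCAG) starts at position 40.
PstI cuts after base 5 of each site (before the last base), so after position 44.
Combined cut positions: 14, 44, 55.
Circular molecule, 3 cuts → 3 fragments:
  15–44 → 30 bp
  45–55 → 11 bp
  56–124 then 1–14 → 69 + 14 = 83 bp
Sorted largest to smallest: 83, 30, 11 bp.

83, 30, 11 bp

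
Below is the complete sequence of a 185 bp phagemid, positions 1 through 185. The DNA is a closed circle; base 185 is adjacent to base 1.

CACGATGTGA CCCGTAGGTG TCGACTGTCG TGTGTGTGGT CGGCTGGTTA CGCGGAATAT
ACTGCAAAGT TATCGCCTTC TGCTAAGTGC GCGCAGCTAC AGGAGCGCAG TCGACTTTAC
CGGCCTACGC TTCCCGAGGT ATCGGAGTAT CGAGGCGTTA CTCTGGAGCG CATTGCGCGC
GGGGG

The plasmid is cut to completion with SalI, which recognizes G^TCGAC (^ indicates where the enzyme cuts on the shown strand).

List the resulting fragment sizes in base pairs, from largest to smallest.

95, 90 bp

SalI sites (GTCGAC) start at positions 20, 110.
SalI cuts after the first base of each site, so after positions 20, 110.
Circular molecule, 2 cuts → 2 fragments:
  21–110 → 90 bp
  111–185 then 1–20 → 75 + 20 = 95 bp
Sorted largest to smallest: 95, 90 bp.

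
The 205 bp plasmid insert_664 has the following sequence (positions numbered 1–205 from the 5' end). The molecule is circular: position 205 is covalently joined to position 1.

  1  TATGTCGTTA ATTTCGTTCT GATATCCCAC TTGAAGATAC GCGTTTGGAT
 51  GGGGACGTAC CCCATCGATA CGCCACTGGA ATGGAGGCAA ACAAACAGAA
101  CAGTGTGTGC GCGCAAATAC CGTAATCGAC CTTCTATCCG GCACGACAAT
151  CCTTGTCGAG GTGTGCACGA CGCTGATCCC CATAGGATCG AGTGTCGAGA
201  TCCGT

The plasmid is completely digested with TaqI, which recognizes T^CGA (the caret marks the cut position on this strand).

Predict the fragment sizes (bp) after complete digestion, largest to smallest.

75, 61, 32, 30, 7 bp

TaqI sites (TCGA) start at positions 65, 126, 156, 188, 195.
TaqI cuts after the first base of each site, so after positions 65, 126, 156, 188, 195.
Circular molecule, 5 cuts → 5 fragments:
  66–126 → 61 bp
  127–156 → 30 bp
  157–188 → 32 bp
  189–195 → 7 bp
  196–205 then 1–65 → 10 + 65 = 75 bp
Sorted largest to smallest: 75, 61, 32, 30, 7 bp.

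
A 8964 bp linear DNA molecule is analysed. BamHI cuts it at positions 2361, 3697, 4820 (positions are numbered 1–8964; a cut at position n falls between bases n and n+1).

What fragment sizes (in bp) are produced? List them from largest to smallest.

4144, 2361, 1336, 1123 bp

Linear molecule, 3 cuts → 4 fragments:
  2361 − 0 = 2361 bp
  3697 − 2361 = 1336 bp
  4820 − 3697 = 1123 bp
  8964 − 4820 = 4144 bp
Sorted largest to smallest: 4144, 2361, 1336, 1123 bp.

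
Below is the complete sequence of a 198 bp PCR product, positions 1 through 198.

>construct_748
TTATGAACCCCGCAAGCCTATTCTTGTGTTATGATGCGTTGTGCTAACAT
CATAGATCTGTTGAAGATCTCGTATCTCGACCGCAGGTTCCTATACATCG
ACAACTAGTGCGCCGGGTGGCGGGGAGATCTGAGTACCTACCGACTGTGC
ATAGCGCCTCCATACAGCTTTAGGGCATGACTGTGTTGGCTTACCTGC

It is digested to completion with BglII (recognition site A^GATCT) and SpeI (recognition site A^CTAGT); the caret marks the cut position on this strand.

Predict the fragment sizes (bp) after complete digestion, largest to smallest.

BglII sites (AGATCT) start at positions 54, 65, 126.
BglII cuts after the first base of each site, so after positions 54, 65, 126.
The SpeI site (ACTAGT) starts at position 104.
SpeI cuts after the first base of each site, so after position 104.
Combined cut positions: 54, 65, 104, 126.
Linear molecule, 4 cuts → 5 fragments:
  1–54 → 54 bp
  55–65 → 11 bp
  66–104 → 39 bp
  105–126 → 22 bp
  127–198 → 72 bp
Sorted largest to smallest: 72, 54, 39, 22, 11 bp.

72, 54, 39, 22, 11 bp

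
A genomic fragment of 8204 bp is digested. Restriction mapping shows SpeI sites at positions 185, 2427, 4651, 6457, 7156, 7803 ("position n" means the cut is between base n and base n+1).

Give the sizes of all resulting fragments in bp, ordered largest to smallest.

2242, 2224, 1806, 699, 647, 401, 185 bp

Linear molecule, 6 cuts → 7 fragments:
  185 − 0 = 185 bp
  2427 − 185 = 2242 bp
  4651 − 2427 = 2224 bp
  6457 − 4651 = 1806 bp
  7156 − 6457 = 699 bp
  7803 − 7156 = 647 bp
  8204 − 7803 = 401 bp
Sorted largest to smallest: 2242, 2224, 1806, 699, 647, 401, 185 bp.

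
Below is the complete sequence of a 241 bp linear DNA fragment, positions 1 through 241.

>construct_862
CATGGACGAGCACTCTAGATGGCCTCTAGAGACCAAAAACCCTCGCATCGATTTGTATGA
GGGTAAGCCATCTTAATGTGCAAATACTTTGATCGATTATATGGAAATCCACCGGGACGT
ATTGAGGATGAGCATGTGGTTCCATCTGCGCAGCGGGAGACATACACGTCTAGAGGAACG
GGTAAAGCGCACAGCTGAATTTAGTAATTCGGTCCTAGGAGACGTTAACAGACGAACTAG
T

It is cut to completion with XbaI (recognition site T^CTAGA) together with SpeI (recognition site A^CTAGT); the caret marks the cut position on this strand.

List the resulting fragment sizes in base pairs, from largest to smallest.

144, 67, 14, 11, 5 bp

XbaI sites (TCTAGA) start at positions 14, 25, 169.
XbaI cuts after the first base of each site, so after positions 14, 25, 169.
The SpeI site (ACTAGT) starts at position 236.
SpeI cuts after the first base of each site, so after position 236.
Combined cut positions: 14, 25, 169, 236.
Linear molecule, 4 cuts → 5 fragments:
  1–14 → 14 bp
  15–25 → 11 bp
  26–169 → 144 bp
  170–236 → 67 bp
  237–241 → 5 bp
Sorted largest to smallest: 144, 67, 14, 11, 5 bp.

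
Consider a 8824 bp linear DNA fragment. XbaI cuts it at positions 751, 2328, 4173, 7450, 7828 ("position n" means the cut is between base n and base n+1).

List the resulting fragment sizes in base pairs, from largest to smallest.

3277, 1845, 1577, 996, 751, 378 bp

Linear molecule, 5 cuts → 6 fragments:
  751 − 0 = 751 bp
  2328 − 751 = 1577 bp
  4173 − 2328 = 1845 bp
  7450 − 4173 = 3277 bp
  7828 − 7450 = 378 bp
  8824 − 7828 = 996 bp
Sorted largest to smallest: 3277, 1845, 1577, 996, 751, 378 bp.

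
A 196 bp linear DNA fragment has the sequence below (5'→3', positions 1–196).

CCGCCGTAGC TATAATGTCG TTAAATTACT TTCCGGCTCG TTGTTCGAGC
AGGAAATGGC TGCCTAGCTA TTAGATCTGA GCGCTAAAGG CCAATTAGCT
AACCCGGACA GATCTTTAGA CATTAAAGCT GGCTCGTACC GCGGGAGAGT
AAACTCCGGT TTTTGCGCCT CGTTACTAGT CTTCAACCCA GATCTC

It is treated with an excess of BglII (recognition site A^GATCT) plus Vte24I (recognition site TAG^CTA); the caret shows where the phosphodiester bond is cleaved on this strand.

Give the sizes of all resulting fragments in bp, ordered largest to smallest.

BglII sites (AGATCT) start at positions 73, 110, 190.
BglII cuts after the first base of each site, so after positions 73, 110, 190.
Vte24I sites (TAGCTA) start at positions 7, 65, 96.
Vte24I cuts after base 3 of each site, so after positions 9, 67, 98.
Combined cut positions: 9, 67, 73, 98, 110, 190.
Linear molecule, 6 cuts → 7 fragments:
  1–9 → 9 bp
  10–67 → 58 bp
  68–73 → 6 bp
  74–98 → 25 bp
  99–110 → 12 bp
  111–190 → 80 bp
  191–196 → 6 bp
Sorted largest to smallest: 80, 58, 25, 12, 9, 6, 6 bp.

80, 58, 25, 12, 9, 6, 6 bp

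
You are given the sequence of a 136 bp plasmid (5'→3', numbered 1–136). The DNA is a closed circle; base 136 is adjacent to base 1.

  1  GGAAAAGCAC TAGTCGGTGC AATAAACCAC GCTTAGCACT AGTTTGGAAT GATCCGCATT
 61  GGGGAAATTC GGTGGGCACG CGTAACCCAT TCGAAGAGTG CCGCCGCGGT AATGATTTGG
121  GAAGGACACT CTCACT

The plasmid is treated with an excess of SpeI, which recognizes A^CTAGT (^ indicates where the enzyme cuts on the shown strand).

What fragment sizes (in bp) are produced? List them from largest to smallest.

107, 29 bp

SpeI sites (ACTAGT) start at positions 9, 38.
SpeI cuts after the first base of each site, so after positions 9, 38.
Circular molecule, 2 cuts → 2 fragments:
  10–38 → 29 bp
  39–136 then 1–9 → 98 + 9 = 107 bp
Sorted largest to smallest: 107, 29 bp.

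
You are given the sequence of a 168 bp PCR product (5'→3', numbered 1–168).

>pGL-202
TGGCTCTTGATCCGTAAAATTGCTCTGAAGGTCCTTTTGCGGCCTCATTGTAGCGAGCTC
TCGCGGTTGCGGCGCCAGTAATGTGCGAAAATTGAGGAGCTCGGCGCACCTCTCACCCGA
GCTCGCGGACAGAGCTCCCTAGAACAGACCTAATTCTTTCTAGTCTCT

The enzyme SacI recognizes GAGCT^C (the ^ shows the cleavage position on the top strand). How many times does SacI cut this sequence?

GAGCTC occurs starting at positions 55, 97, 119, 132.
SacI cuts at 4 sites.

4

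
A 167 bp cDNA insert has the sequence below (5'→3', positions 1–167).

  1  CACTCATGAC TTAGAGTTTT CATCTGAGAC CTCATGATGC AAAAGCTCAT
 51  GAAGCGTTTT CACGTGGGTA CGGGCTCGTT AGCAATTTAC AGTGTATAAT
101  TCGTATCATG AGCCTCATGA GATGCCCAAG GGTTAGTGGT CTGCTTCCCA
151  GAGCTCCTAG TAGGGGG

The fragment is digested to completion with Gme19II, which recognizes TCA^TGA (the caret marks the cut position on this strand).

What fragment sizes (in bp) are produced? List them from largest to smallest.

Gme19II sites (TCATGA) start at positions 4, 32, 47, 106, 115.
Gme19II cuts after base 3 of each site, so after positions 6, 34, 49, 108, 117.
Linear molecule, 5 cuts → 6 fragments:
  1–6 → 6 bp
  7–34 → 28 bp
  35–49 → 15 bp
  50–108 → 59 bp
  109–117 → 9 bp
  118–167 → 50 bp
Sorted largest to smallest: 59, 50, 28, 15, 9, 6 bp.

59, 50, 28, 15, 9, 6 bp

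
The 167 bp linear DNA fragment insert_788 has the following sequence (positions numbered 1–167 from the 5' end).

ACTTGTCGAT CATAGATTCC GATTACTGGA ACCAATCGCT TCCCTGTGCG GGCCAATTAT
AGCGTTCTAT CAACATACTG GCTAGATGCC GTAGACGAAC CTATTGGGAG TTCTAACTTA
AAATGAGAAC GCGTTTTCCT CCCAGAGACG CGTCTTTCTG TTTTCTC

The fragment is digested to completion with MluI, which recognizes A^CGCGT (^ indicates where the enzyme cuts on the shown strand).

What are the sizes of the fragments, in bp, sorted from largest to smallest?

129, 19, 19 bp

MluI sites (ACGCGT) start at positions 129, 148.
MluI cuts after the first base of each site, so after positions 129, 148.
Linear molecule, 2 cuts → 3 fragments:
  1–129 → 129 bp
  130–148 → 19 bp
  149–167 → 19 bp
Sorted largest to smallest: 129, 19, 19 bp.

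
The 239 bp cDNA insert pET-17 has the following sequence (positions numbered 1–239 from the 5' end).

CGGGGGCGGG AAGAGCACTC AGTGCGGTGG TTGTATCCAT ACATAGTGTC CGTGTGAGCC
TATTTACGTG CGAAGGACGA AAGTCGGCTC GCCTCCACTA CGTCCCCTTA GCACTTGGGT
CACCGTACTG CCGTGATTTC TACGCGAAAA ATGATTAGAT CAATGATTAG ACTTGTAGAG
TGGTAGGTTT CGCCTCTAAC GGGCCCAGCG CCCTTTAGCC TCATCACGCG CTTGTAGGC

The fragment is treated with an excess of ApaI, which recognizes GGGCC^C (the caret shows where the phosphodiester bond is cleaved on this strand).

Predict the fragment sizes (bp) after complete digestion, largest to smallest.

205, 34 bp

The ApaI site (GGGCCC) starts at position 201.
ApaI cuts after base 5 of each site (before the last base), so after position 205.
Linear molecule, 1 cut → 2 fragments:
  1–205 → 205 bp
  206–239 → 34 bp
Sorted largest to smallest: 205, 34 bp.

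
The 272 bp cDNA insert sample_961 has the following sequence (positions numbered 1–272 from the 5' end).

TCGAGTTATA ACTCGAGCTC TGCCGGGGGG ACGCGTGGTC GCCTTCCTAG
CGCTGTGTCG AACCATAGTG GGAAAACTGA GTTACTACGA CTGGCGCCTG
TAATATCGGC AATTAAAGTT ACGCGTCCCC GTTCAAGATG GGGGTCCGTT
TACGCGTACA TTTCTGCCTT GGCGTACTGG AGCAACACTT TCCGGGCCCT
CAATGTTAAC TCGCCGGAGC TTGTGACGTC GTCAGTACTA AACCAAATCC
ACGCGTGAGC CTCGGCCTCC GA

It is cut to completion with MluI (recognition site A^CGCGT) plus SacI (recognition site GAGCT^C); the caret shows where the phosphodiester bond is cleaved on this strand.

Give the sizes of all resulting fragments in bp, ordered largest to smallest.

99, 90, 31, 21, 19, 12 bp

MluI sites (ACGCGT) start at positions 31, 121, 152, 251.
MluI cuts after the first base of each site, so after positions 31, 121, 152, 251.
The SacI site (GAGCTC) starts at position 15.
SacI cuts after base 5 of each site (before the last base), so after position 19.
Combined cut positions: 19, 31, 121, 152, 251.
Linear molecule, 5 cuts → 6 fragments:
  1–19 → 19 bp
  20–31 → 12 bp
  32–121 → 90 bp
  122–152 → 31 bp
  153–251 → 99 bp
  252–272 → 21 bp
Sorted largest to smallest: 99, 90, 31, 21, 19, 12 bp.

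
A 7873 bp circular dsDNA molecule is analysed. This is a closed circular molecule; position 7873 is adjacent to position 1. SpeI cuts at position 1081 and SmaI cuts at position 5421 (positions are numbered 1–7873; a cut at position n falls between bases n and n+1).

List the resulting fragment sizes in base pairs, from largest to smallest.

4340, 3533 bp

Combined cut positions (sorted): 1081, 5421.
Circular molecule, 2 cuts → 2 fragments:
  5421 − 1081 = 4340 bp
  wrap: 7873 − 5421 + 1081 = 3533 bp
Sorted largest to smallest: 4340, 3533 bp.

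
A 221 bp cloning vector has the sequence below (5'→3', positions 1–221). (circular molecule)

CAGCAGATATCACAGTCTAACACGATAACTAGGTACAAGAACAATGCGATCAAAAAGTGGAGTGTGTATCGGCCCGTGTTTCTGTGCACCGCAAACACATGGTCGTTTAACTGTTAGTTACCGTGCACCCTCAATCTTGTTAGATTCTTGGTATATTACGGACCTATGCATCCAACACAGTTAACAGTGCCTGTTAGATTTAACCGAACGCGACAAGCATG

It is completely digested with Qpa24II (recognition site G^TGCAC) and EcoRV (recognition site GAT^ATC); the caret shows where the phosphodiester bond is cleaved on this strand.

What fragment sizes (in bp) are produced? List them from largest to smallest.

106, 76, 39 bp

Qpa24II sites (GTGCAC) start at positions 84, 123.
Qpa24II cuts after the first base of each site, so after positions 84, 123.
The EcoRV site (GATATC) starts at position 6.
EcoRV cuts after base 3 of each site, so after position 8.
Combined cut positions: 8, 84, 123.
Circular molecule, 3 cuts → 3 fragments:
  9–84 → 76 bp
  85–123 → 39 bp
  124–221 then 1–8 → 98 + 8 = 106 bp
Sorted largest to smallest: 106, 76, 39 bp.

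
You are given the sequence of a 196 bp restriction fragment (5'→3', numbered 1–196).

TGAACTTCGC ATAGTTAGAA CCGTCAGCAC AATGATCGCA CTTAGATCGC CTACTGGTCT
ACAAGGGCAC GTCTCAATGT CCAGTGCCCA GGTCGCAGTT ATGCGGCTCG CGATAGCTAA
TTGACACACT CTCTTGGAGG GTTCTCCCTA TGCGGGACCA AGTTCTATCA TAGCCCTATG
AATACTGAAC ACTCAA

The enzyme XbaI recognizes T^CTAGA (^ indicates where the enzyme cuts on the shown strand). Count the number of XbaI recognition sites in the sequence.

No occurrence of TCTAGA is present in the sequence.
XbaI does not cut: 0 sites.

0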